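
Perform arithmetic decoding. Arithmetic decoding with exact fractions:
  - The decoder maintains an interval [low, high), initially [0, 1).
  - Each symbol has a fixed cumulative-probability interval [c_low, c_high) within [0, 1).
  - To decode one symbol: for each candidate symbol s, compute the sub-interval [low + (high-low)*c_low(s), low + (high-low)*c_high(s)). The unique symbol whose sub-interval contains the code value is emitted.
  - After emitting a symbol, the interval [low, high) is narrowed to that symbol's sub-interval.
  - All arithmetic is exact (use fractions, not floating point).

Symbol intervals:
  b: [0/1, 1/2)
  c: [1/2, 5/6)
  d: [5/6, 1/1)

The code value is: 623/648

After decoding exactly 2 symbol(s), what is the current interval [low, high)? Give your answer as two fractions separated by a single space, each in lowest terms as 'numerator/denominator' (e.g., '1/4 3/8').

Answer: 11/12 35/36

Derivation:
Step 1: interval [0/1, 1/1), width = 1/1 - 0/1 = 1/1
  'b': [0/1 + 1/1*0/1, 0/1 + 1/1*1/2) = [0/1, 1/2)
  'c': [0/1 + 1/1*1/2, 0/1 + 1/1*5/6) = [1/2, 5/6)
  'd': [0/1 + 1/1*5/6, 0/1 + 1/1*1/1) = [5/6, 1/1) <- contains code 623/648
  emit 'd', narrow to [5/6, 1/1)
Step 2: interval [5/6, 1/1), width = 1/1 - 5/6 = 1/6
  'b': [5/6 + 1/6*0/1, 5/6 + 1/6*1/2) = [5/6, 11/12)
  'c': [5/6 + 1/6*1/2, 5/6 + 1/6*5/6) = [11/12, 35/36) <- contains code 623/648
  'd': [5/6 + 1/6*5/6, 5/6 + 1/6*1/1) = [35/36, 1/1)
  emit 'c', narrow to [11/12, 35/36)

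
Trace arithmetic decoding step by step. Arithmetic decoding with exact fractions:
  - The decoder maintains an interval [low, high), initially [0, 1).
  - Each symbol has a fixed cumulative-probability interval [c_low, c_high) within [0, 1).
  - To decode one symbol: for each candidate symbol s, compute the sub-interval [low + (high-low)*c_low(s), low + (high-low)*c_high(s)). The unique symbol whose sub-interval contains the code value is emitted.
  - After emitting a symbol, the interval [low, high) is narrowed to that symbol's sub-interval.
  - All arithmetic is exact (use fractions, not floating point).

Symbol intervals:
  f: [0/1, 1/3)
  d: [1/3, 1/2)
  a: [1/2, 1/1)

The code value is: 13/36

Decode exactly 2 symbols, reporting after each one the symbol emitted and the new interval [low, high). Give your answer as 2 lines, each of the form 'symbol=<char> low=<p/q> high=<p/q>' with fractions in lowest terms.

Answer: symbol=d low=1/3 high=1/2
symbol=f low=1/3 high=7/18

Derivation:
Step 1: interval [0/1, 1/1), width = 1/1 - 0/1 = 1/1
  'f': [0/1 + 1/1*0/1, 0/1 + 1/1*1/3) = [0/1, 1/3)
  'd': [0/1 + 1/1*1/3, 0/1 + 1/1*1/2) = [1/3, 1/2) <- contains code 13/36
  'a': [0/1 + 1/1*1/2, 0/1 + 1/1*1/1) = [1/2, 1/1)
  emit 'd', narrow to [1/3, 1/2)
Step 2: interval [1/3, 1/2), width = 1/2 - 1/3 = 1/6
  'f': [1/3 + 1/6*0/1, 1/3 + 1/6*1/3) = [1/3, 7/18) <- contains code 13/36
  'd': [1/3 + 1/6*1/3, 1/3 + 1/6*1/2) = [7/18, 5/12)
  'a': [1/3 + 1/6*1/2, 1/3 + 1/6*1/1) = [5/12, 1/2)
  emit 'f', narrow to [1/3, 7/18)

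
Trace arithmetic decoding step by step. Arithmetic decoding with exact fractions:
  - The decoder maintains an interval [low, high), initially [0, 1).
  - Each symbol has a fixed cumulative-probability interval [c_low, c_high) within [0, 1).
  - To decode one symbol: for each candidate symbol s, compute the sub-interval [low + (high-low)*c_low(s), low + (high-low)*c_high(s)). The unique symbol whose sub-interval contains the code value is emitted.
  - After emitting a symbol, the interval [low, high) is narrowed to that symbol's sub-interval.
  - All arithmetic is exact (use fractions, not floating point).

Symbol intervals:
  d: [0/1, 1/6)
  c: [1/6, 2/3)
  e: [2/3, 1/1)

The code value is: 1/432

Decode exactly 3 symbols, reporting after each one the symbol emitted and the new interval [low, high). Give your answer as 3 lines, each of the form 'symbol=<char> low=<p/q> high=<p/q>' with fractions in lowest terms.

Answer: symbol=d low=0/1 high=1/6
symbol=d low=0/1 high=1/36
symbol=d low=0/1 high=1/216

Derivation:
Step 1: interval [0/1, 1/1), width = 1/1 - 0/1 = 1/1
  'd': [0/1 + 1/1*0/1, 0/1 + 1/1*1/6) = [0/1, 1/6) <- contains code 1/432
  'c': [0/1 + 1/1*1/6, 0/1 + 1/1*2/3) = [1/6, 2/3)
  'e': [0/1 + 1/1*2/3, 0/1 + 1/1*1/1) = [2/3, 1/1)
  emit 'd', narrow to [0/1, 1/6)
Step 2: interval [0/1, 1/6), width = 1/6 - 0/1 = 1/6
  'd': [0/1 + 1/6*0/1, 0/1 + 1/6*1/6) = [0/1, 1/36) <- contains code 1/432
  'c': [0/1 + 1/6*1/6, 0/1 + 1/6*2/3) = [1/36, 1/9)
  'e': [0/1 + 1/6*2/3, 0/1 + 1/6*1/1) = [1/9, 1/6)
  emit 'd', narrow to [0/1, 1/36)
Step 3: interval [0/1, 1/36), width = 1/36 - 0/1 = 1/36
  'd': [0/1 + 1/36*0/1, 0/1 + 1/36*1/6) = [0/1, 1/216) <- contains code 1/432
  'c': [0/1 + 1/36*1/6, 0/1 + 1/36*2/3) = [1/216, 1/54)
  'e': [0/1 + 1/36*2/3, 0/1 + 1/36*1/1) = [1/54, 1/36)
  emit 'd', narrow to [0/1, 1/216)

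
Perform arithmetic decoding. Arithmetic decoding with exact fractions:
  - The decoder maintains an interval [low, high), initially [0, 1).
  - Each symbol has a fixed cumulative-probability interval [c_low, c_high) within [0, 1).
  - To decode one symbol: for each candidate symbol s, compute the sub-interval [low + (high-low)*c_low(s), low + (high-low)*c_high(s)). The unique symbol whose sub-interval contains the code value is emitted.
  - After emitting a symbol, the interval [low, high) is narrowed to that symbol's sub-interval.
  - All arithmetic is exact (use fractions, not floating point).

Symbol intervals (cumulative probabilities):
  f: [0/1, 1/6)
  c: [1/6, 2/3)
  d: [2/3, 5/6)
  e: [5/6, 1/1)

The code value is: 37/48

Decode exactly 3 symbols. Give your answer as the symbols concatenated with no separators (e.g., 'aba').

Step 1: interval [0/1, 1/1), width = 1/1 - 0/1 = 1/1
  'f': [0/1 + 1/1*0/1, 0/1 + 1/1*1/6) = [0/1, 1/6)
  'c': [0/1 + 1/1*1/6, 0/1 + 1/1*2/3) = [1/6, 2/3)
  'd': [0/1 + 1/1*2/3, 0/1 + 1/1*5/6) = [2/3, 5/6) <- contains code 37/48
  'e': [0/1 + 1/1*5/6, 0/1 + 1/1*1/1) = [5/6, 1/1)
  emit 'd', narrow to [2/3, 5/6)
Step 2: interval [2/3, 5/6), width = 5/6 - 2/3 = 1/6
  'f': [2/3 + 1/6*0/1, 2/3 + 1/6*1/6) = [2/3, 25/36)
  'c': [2/3 + 1/6*1/6, 2/3 + 1/6*2/3) = [25/36, 7/9) <- contains code 37/48
  'd': [2/3 + 1/6*2/3, 2/3 + 1/6*5/6) = [7/9, 29/36)
  'e': [2/3 + 1/6*5/6, 2/3 + 1/6*1/1) = [29/36, 5/6)
  emit 'c', narrow to [25/36, 7/9)
Step 3: interval [25/36, 7/9), width = 7/9 - 25/36 = 1/12
  'f': [25/36 + 1/12*0/1, 25/36 + 1/12*1/6) = [25/36, 17/24)
  'c': [25/36 + 1/12*1/6, 25/36 + 1/12*2/3) = [17/24, 3/4)
  'd': [25/36 + 1/12*2/3, 25/36 + 1/12*5/6) = [3/4, 55/72)
  'e': [25/36 + 1/12*5/6, 25/36 + 1/12*1/1) = [55/72, 7/9) <- contains code 37/48
  emit 'e', narrow to [55/72, 7/9)

Answer: dce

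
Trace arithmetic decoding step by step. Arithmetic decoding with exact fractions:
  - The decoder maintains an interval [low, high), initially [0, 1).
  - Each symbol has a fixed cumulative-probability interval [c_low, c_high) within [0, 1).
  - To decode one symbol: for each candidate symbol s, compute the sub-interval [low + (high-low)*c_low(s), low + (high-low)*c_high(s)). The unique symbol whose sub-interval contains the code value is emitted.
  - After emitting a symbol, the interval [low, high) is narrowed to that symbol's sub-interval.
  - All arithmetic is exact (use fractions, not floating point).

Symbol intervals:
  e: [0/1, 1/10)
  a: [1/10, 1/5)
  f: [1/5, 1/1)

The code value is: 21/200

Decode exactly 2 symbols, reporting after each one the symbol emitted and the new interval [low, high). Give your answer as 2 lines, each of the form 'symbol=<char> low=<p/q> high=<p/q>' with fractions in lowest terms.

Answer: symbol=a low=1/10 high=1/5
symbol=e low=1/10 high=11/100

Derivation:
Step 1: interval [0/1, 1/1), width = 1/1 - 0/1 = 1/1
  'e': [0/1 + 1/1*0/1, 0/1 + 1/1*1/10) = [0/1, 1/10)
  'a': [0/1 + 1/1*1/10, 0/1 + 1/1*1/5) = [1/10, 1/5) <- contains code 21/200
  'f': [0/1 + 1/1*1/5, 0/1 + 1/1*1/1) = [1/5, 1/1)
  emit 'a', narrow to [1/10, 1/5)
Step 2: interval [1/10, 1/5), width = 1/5 - 1/10 = 1/10
  'e': [1/10 + 1/10*0/1, 1/10 + 1/10*1/10) = [1/10, 11/100) <- contains code 21/200
  'a': [1/10 + 1/10*1/10, 1/10 + 1/10*1/5) = [11/100, 3/25)
  'f': [1/10 + 1/10*1/5, 1/10 + 1/10*1/1) = [3/25, 1/5)
  emit 'e', narrow to [1/10, 11/100)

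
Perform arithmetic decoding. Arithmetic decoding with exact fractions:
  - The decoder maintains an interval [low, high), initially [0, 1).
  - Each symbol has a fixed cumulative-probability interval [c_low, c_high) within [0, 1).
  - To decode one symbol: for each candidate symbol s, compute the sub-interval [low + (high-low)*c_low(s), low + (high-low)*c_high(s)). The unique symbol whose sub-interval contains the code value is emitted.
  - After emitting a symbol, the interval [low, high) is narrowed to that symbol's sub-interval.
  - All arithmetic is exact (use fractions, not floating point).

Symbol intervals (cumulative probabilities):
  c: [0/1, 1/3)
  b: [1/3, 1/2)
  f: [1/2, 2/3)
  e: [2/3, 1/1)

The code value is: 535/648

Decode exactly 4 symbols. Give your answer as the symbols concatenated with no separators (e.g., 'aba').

Step 1: interval [0/1, 1/1), width = 1/1 - 0/1 = 1/1
  'c': [0/1 + 1/1*0/1, 0/1 + 1/1*1/3) = [0/1, 1/3)
  'b': [0/1 + 1/1*1/3, 0/1 + 1/1*1/2) = [1/3, 1/2)
  'f': [0/1 + 1/1*1/2, 0/1 + 1/1*2/3) = [1/2, 2/3)
  'e': [0/1 + 1/1*2/3, 0/1 + 1/1*1/1) = [2/3, 1/1) <- contains code 535/648
  emit 'e', narrow to [2/3, 1/1)
Step 2: interval [2/3, 1/1), width = 1/1 - 2/3 = 1/3
  'c': [2/3 + 1/3*0/1, 2/3 + 1/3*1/3) = [2/3, 7/9)
  'b': [2/3 + 1/3*1/3, 2/3 + 1/3*1/2) = [7/9, 5/6) <- contains code 535/648
  'f': [2/3 + 1/3*1/2, 2/3 + 1/3*2/3) = [5/6, 8/9)
  'e': [2/3 + 1/3*2/3, 2/3 + 1/3*1/1) = [8/9, 1/1)
  emit 'b', narrow to [7/9, 5/6)
Step 3: interval [7/9, 5/6), width = 5/6 - 7/9 = 1/18
  'c': [7/9 + 1/18*0/1, 7/9 + 1/18*1/3) = [7/9, 43/54)
  'b': [7/9 + 1/18*1/3, 7/9 + 1/18*1/2) = [43/54, 29/36)
  'f': [7/9 + 1/18*1/2, 7/9 + 1/18*2/3) = [29/36, 22/27)
  'e': [7/9 + 1/18*2/3, 7/9 + 1/18*1/1) = [22/27, 5/6) <- contains code 535/648
  emit 'e', narrow to [22/27, 5/6)
Step 4: interval [22/27, 5/6), width = 5/6 - 22/27 = 1/54
  'c': [22/27 + 1/54*0/1, 22/27 + 1/54*1/3) = [22/27, 133/162)
  'b': [22/27 + 1/54*1/3, 22/27 + 1/54*1/2) = [133/162, 89/108)
  'f': [22/27 + 1/54*1/2, 22/27 + 1/54*2/3) = [89/108, 67/81) <- contains code 535/648
  'e': [22/27 + 1/54*2/3, 22/27 + 1/54*1/1) = [67/81, 5/6)
  emit 'f', narrow to [89/108, 67/81)

Answer: ebef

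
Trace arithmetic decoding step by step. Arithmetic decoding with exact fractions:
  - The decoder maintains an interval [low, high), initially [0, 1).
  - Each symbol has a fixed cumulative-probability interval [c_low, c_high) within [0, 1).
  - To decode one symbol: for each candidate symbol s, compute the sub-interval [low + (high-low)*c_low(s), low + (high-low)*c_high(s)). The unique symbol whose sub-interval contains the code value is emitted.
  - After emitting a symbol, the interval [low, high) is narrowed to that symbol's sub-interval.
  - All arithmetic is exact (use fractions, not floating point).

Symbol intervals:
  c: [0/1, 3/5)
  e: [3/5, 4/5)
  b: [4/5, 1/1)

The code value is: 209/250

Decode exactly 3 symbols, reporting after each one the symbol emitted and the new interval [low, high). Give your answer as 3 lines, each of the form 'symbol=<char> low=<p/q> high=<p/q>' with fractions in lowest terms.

Step 1: interval [0/1, 1/1), width = 1/1 - 0/1 = 1/1
  'c': [0/1 + 1/1*0/1, 0/1 + 1/1*3/5) = [0/1, 3/5)
  'e': [0/1 + 1/1*3/5, 0/1 + 1/1*4/5) = [3/5, 4/5)
  'b': [0/1 + 1/1*4/5, 0/1 + 1/1*1/1) = [4/5, 1/1) <- contains code 209/250
  emit 'b', narrow to [4/5, 1/1)
Step 2: interval [4/5, 1/1), width = 1/1 - 4/5 = 1/5
  'c': [4/5 + 1/5*0/1, 4/5 + 1/5*3/5) = [4/5, 23/25) <- contains code 209/250
  'e': [4/5 + 1/5*3/5, 4/5 + 1/5*4/5) = [23/25, 24/25)
  'b': [4/5 + 1/5*4/5, 4/5 + 1/5*1/1) = [24/25, 1/1)
  emit 'c', narrow to [4/5, 23/25)
Step 3: interval [4/5, 23/25), width = 23/25 - 4/5 = 3/25
  'c': [4/5 + 3/25*0/1, 4/5 + 3/25*3/5) = [4/5, 109/125) <- contains code 209/250
  'e': [4/5 + 3/25*3/5, 4/5 + 3/25*4/5) = [109/125, 112/125)
  'b': [4/5 + 3/25*4/5, 4/5 + 3/25*1/1) = [112/125, 23/25)
  emit 'c', narrow to [4/5, 109/125)

Answer: symbol=b low=4/5 high=1/1
symbol=c low=4/5 high=23/25
symbol=c low=4/5 high=109/125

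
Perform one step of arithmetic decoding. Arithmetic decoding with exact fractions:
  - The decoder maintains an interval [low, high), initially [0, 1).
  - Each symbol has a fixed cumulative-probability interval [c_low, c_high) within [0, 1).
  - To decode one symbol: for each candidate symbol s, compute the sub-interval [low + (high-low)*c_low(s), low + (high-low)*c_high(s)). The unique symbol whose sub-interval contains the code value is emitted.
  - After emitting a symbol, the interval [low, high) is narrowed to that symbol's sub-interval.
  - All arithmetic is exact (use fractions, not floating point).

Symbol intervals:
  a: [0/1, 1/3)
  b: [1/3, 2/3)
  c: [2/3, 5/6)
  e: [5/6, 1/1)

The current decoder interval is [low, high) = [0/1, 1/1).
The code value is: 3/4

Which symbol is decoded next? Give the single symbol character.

Interval width = high − low = 1/1 − 0/1 = 1/1
Scaled code = (code − low) / width = (3/4 − 0/1) / 1/1 = 3/4
  a: [0/1, 1/3) 
  b: [1/3, 2/3) 
  c: [2/3, 5/6) ← scaled code falls here ✓
  e: [5/6, 1/1) 

Answer: c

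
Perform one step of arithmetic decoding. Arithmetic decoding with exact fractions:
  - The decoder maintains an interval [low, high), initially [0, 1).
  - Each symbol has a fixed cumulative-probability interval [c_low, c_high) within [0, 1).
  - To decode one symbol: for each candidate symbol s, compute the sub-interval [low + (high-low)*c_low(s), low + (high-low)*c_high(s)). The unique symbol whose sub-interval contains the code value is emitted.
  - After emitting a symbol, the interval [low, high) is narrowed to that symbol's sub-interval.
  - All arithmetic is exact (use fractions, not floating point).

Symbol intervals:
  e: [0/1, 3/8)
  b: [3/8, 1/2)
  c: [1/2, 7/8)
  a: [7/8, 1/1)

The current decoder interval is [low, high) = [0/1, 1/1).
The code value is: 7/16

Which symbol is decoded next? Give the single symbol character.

Answer: b

Derivation:
Interval width = high − low = 1/1 − 0/1 = 1/1
Scaled code = (code − low) / width = (7/16 − 0/1) / 1/1 = 7/16
  e: [0/1, 3/8) 
  b: [3/8, 1/2) ← scaled code falls here ✓
  c: [1/2, 7/8) 
  a: [7/8, 1/1) 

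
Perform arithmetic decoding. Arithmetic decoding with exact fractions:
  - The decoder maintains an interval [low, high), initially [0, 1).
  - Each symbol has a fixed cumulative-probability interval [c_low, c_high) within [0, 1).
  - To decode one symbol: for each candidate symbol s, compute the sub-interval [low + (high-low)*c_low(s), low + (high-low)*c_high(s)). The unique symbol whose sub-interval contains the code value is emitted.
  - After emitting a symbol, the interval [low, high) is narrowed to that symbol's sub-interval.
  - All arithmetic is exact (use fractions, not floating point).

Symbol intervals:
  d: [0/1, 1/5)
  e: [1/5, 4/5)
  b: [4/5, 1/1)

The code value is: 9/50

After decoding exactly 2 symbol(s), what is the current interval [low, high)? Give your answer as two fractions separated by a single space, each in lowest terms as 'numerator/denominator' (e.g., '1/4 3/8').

Answer: 4/25 1/5

Derivation:
Step 1: interval [0/1, 1/1), width = 1/1 - 0/1 = 1/1
  'd': [0/1 + 1/1*0/1, 0/1 + 1/1*1/5) = [0/1, 1/5) <- contains code 9/50
  'e': [0/1 + 1/1*1/5, 0/1 + 1/1*4/5) = [1/5, 4/5)
  'b': [0/1 + 1/1*4/5, 0/1 + 1/1*1/1) = [4/5, 1/1)
  emit 'd', narrow to [0/1, 1/5)
Step 2: interval [0/1, 1/5), width = 1/5 - 0/1 = 1/5
  'd': [0/1 + 1/5*0/1, 0/1 + 1/5*1/5) = [0/1, 1/25)
  'e': [0/1 + 1/5*1/5, 0/1 + 1/5*4/5) = [1/25, 4/25)
  'b': [0/1 + 1/5*4/5, 0/1 + 1/5*1/1) = [4/25, 1/5) <- contains code 9/50
  emit 'b', narrow to [4/25, 1/5)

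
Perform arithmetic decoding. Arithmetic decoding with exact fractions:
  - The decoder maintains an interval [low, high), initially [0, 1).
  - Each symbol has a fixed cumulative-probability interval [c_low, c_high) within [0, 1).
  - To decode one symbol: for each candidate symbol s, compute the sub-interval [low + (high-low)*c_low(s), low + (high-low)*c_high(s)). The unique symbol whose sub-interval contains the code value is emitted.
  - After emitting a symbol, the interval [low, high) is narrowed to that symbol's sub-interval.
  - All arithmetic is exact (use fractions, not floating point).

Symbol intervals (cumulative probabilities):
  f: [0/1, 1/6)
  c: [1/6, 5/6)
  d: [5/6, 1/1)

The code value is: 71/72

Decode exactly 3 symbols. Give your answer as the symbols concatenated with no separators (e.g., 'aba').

Step 1: interval [0/1, 1/1), width = 1/1 - 0/1 = 1/1
  'f': [0/1 + 1/1*0/1, 0/1 + 1/1*1/6) = [0/1, 1/6)
  'c': [0/1 + 1/1*1/6, 0/1 + 1/1*5/6) = [1/6, 5/6)
  'd': [0/1 + 1/1*5/6, 0/1 + 1/1*1/1) = [5/6, 1/1) <- contains code 71/72
  emit 'd', narrow to [5/6, 1/1)
Step 2: interval [5/6, 1/1), width = 1/1 - 5/6 = 1/6
  'f': [5/6 + 1/6*0/1, 5/6 + 1/6*1/6) = [5/6, 31/36)
  'c': [5/6 + 1/6*1/6, 5/6 + 1/6*5/6) = [31/36, 35/36)
  'd': [5/6 + 1/6*5/6, 5/6 + 1/6*1/1) = [35/36, 1/1) <- contains code 71/72
  emit 'd', narrow to [35/36, 1/1)
Step 3: interval [35/36, 1/1), width = 1/1 - 35/36 = 1/36
  'f': [35/36 + 1/36*0/1, 35/36 + 1/36*1/6) = [35/36, 211/216)
  'c': [35/36 + 1/36*1/6, 35/36 + 1/36*5/6) = [211/216, 215/216) <- contains code 71/72
  'd': [35/36 + 1/36*5/6, 35/36 + 1/36*1/1) = [215/216, 1/1)
  emit 'c', narrow to [211/216, 215/216)

Answer: ddc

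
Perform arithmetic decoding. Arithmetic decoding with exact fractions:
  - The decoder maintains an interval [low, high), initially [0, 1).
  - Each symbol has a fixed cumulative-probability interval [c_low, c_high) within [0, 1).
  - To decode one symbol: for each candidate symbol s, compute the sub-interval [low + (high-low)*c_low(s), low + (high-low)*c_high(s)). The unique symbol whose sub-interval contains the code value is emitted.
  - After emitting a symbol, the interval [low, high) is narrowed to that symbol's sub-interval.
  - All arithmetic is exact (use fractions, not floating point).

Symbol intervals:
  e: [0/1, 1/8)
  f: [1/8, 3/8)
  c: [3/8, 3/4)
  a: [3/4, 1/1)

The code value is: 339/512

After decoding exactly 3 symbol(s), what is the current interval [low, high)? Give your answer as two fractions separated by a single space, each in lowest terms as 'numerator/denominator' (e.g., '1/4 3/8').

Answer: 21/32 171/256

Derivation:
Step 1: interval [0/1, 1/1), width = 1/1 - 0/1 = 1/1
  'e': [0/1 + 1/1*0/1, 0/1 + 1/1*1/8) = [0/1, 1/8)
  'f': [0/1 + 1/1*1/8, 0/1 + 1/1*3/8) = [1/8, 3/8)
  'c': [0/1 + 1/1*3/8, 0/1 + 1/1*3/4) = [3/8, 3/4) <- contains code 339/512
  'a': [0/1 + 1/1*3/4, 0/1 + 1/1*1/1) = [3/4, 1/1)
  emit 'c', narrow to [3/8, 3/4)
Step 2: interval [3/8, 3/4), width = 3/4 - 3/8 = 3/8
  'e': [3/8 + 3/8*0/1, 3/8 + 3/8*1/8) = [3/8, 27/64)
  'f': [3/8 + 3/8*1/8, 3/8 + 3/8*3/8) = [27/64, 33/64)
  'c': [3/8 + 3/8*3/8, 3/8 + 3/8*3/4) = [33/64, 21/32)
  'a': [3/8 + 3/8*3/4, 3/8 + 3/8*1/1) = [21/32, 3/4) <- contains code 339/512
  emit 'a', narrow to [21/32, 3/4)
Step 3: interval [21/32, 3/4), width = 3/4 - 21/32 = 3/32
  'e': [21/32 + 3/32*0/1, 21/32 + 3/32*1/8) = [21/32, 171/256) <- contains code 339/512
  'f': [21/32 + 3/32*1/8, 21/32 + 3/32*3/8) = [171/256, 177/256)
  'c': [21/32 + 3/32*3/8, 21/32 + 3/32*3/4) = [177/256, 93/128)
  'a': [21/32 + 3/32*3/4, 21/32 + 3/32*1/1) = [93/128, 3/4)
  emit 'e', narrow to [21/32, 171/256)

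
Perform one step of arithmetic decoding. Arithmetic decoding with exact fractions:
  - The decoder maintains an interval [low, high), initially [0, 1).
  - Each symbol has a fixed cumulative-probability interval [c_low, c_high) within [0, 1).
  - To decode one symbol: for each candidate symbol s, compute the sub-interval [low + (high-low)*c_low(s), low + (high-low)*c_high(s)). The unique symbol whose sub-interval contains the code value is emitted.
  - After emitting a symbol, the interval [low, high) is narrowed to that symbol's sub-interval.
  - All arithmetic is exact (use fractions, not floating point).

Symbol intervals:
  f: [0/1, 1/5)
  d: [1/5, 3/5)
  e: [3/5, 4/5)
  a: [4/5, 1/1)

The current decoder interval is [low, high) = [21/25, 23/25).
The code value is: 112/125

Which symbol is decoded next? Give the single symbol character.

Answer: e

Derivation:
Interval width = high − low = 23/25 − 21/25 = 2/25
Scaled code = (code − low) / width = (112/125 − 21/25) / 2/25 = 7/10
  f: [0/1, 1/5) 
  d: [1/5, 3/5) 
  e: [3/5, 4/5) ← scaled code falls here ✓
  a: [4/5, 1/1) 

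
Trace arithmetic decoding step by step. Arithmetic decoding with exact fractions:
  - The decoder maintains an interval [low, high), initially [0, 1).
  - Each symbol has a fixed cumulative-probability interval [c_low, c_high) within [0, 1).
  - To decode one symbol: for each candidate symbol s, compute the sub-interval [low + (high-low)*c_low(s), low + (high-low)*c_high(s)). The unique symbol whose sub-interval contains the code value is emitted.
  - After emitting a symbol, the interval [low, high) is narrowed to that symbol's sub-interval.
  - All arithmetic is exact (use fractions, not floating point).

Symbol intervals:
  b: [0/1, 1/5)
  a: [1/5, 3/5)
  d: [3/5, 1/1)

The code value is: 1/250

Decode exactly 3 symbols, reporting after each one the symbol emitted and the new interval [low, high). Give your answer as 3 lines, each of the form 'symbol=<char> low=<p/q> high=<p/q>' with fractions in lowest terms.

Step 1: interval [0/1, 1/1), width = 1/1 - 0/1 = 1/1
  'b': [0/1 + 1/1*0/1, 0/1 + 1/1*1/5) = [0/1, 1/5) <- contains code 1/250
  'a': [0/1 + 1/1*1/5, 0/1 + 1/1*3/5) = [1/5, 3/5)
  'd': [0/1 + 1/1*3/5, 0/1 + 1/1*1/1) = [3/5, 1/1)
  emit 'b', narrow to [0/1, 1/5)
Step 2: interval [0/1, 1/5), width = 1/5 - 0/1 = 1/5
  'b': [0/1 + 1/5*0/1, 0/1 + 1/5*1/5) = [0/1, 1/25) <- contains code 1/250
  'a': [0/1 + 1/5*1/5, 0/1 + 1/5*3/5) = [1/25, 3/25)
  'd': [0/1 + 1/5*3/5, 0/1 + 1/5*1/1) = [3/25, 1/5)
  emit 'b', narrow to [0/1, 1/25)
Step 3: interval [0/1, 1/25), width = 1/25 - 0/1 = 1/25
  'b': [0/1 + 1/25*0/1, 0/1 + 1/25*1/5) = [0/1, 1/125) <- contains code 1/250
  'a': [0/1 + 1/25*1/5, 0/1 + 1/25*3/5) = [1/125, 3/125)
  'd': [0/1 + 1/25*3/5, 0/1 + 1/25*1/1) = [3/125, 1/25)
  emit 'b', narrow to [0/1, 1/125)

Answer: symbol=b low=0/1 high=1/5
symbol=b low=0/1 high=1/25
symbol=b low=0/1 high=1/125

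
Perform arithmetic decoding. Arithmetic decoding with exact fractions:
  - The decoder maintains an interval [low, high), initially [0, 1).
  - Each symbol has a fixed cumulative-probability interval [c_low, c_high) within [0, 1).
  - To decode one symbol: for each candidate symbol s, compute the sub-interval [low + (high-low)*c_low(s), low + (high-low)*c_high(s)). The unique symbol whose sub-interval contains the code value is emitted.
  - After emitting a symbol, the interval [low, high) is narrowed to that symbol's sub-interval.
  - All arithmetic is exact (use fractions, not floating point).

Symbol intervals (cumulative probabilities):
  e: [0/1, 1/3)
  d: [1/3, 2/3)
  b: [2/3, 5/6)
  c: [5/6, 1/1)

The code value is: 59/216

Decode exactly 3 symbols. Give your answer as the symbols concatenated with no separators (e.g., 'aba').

Answer: ebc

Derivation:
Step 1: interval [0/1, 1/1), width = 1/1 - 0/1 = 1/1
  'e': [0/1 + 1/1*0/1, 0/1 + 1/1*1/3) = [0/1, 1/3) <- contains code 59/216
  'd': [0/1 + 1/1*1/3, 0/1 + 1/1*2/3) = [1/3, 2/3)
  'b': [0/1 + 1/1*2/3, 0/1 + 1/1*5/6) = [2/3, 5/6)
  'c': [0/1 + 1/1*5/6, 0/1 + 1/1*1/1) = [5/6, 1/1)
  emit 'e', narrow to [0/1, 1/3)
Step 2: interval [0/1, 1/3), width = 1/3 - 0/1 = 1/3
  'e': [0/1 + 1/3*0/1, 0/1 + 1/3*1/3) = [0/1, 1/9)
  'd': [0/1 + 1/3*1/3, 0/1 + 1/3*2/3) = [1/9, 2/9)
  'b': [0/1 + 1/3*2/3, 0/1 + 1/3*5/6) = [2/9, 5/18) <- contains code 59/216
  'c': [0/1 + 1/3*5/6, 0/1 + 1/3*1/1) = [5/18, 1/3)
  emit 'b', narrow to [2/9, 5/18)
Step 3: interval [2/9, 5/18), width = 5/18 - 2/9 = 1/18
  'e': [2/9 + 1/18*0/1, 2/9 + 1/18*1/3) = [2/9, 13/54)
  'd': [2/9 + 1/18*1/3, 2/9 + 1/18*2/3) = [13/54, 7/27)
  'b': [2/9 + 1/18*2/3, 2/9 + 1/18*5/6) = [7/27, 29/108)
  'c': [2/9 + 1/18*5/6, 2/9 + 1/18*1/1) = [29/108, 5/18) <- contains code 59/216
  emit 'c', narrow to [29/108, 5/18)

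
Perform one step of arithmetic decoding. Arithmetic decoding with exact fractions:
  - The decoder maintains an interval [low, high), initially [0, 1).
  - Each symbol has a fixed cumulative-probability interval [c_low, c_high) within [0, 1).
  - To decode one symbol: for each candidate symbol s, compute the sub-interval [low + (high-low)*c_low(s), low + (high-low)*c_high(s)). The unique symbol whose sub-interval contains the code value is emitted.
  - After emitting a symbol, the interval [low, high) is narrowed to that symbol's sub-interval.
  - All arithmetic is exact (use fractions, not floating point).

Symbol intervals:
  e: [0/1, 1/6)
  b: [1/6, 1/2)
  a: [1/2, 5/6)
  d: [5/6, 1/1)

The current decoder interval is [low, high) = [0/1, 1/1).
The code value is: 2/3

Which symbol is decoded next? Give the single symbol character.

Interval width = high − low = 1/1 − 0/1 = 1/1
Scaled code = (code − low) / width = (2/3 − 0/1) / 1/1 = 2/3
  e: [0/1, 1/6) 
  b: [1/6, 1/2) 
  a: [1/2, 5/6) ← scaled code falls here ✓
  d: [5/6, 1/1) 

Answer: a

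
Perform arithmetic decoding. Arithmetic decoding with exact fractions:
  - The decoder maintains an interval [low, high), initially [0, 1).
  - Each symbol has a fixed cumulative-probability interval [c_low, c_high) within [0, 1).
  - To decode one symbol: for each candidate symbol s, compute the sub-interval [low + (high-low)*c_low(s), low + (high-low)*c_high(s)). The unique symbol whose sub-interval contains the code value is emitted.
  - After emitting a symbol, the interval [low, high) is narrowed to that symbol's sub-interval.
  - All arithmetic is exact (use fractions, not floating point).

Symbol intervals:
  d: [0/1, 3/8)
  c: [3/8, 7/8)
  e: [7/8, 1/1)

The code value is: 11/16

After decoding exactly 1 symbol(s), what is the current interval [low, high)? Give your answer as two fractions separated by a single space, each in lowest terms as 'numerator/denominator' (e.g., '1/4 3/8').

Answer: 3/8 7/8

Derivation:
Step 1: interval [0/1, 1/1), width = 1/1 - 0/1 = 1/1
  'd': [0/1 + 1/1*0/1, 0/1 + 1/1*3/8) = [0/1, 3/8)
  'c': [0/1 + 1/1*3/8, 0/1 + 1/1*7/8) = [3/8, 7/8) <- contains code 11/16
  'e': [0/1 + 1/1*7/8, 0/1 + 1/1*1/1) = [7/8, 1/1)
  emit 'c', narrow to [3/8, 7/8)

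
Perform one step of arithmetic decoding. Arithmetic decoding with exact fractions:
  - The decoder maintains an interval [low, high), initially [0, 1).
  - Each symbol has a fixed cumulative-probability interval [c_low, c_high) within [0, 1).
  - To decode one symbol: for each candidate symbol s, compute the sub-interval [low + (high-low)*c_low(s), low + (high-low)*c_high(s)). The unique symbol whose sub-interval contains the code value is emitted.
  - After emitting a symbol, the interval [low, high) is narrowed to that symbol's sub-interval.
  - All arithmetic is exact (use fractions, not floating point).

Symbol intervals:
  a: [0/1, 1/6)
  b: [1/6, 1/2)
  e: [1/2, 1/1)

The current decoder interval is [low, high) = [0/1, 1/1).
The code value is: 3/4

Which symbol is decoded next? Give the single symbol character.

Interval width = high − low = 1/1 − 0/1 = 1/1
Scaled code = (code − low) / width = (3/4 − 0/1) / 1/1 = 3/4
  a: [0/1, 1/6) 
  b: [1/6, 1/2) 
  e: [1/2, 1/1) ← scaled code falls here ✓

Answer: e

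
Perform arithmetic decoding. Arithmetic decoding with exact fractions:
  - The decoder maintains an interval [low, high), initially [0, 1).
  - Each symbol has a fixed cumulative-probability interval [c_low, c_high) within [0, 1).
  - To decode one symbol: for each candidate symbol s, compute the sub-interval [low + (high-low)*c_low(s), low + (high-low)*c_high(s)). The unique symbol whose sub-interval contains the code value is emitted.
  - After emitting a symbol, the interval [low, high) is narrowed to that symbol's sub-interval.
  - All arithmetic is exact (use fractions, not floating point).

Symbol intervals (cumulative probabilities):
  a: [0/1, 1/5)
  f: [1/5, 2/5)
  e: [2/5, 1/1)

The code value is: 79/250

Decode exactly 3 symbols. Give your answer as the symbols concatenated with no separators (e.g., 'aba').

Answer: fef

Derivation:
Step 1: interval [0/1, 1/1), width = 1/1 - 0/1 = 1/1
  'a': [0/1 + 1/1*0/1, 0/1 + 1/1*1/5) = [0/1, 1/5)
  'f': [0/1 + 1/1*1/5, 0/1 + 1/1*2/5) = [1/5, 2/5) <- contains code 79/250
  'e': [0/1 + 1/1*2/5, 0/1 + 1/1*1/1) = [2/5, 1/1)
  emit 'f', narrow to [1/5, 2/5)
Step 2: interval [1/5, 2/5), width = 2/5 - 1/5 = 1/5
  'a': [1/5 + 1/5*0/1, 1/5 + 1/5*1/5) = [1/5, 6/25)
  'f': [1/5 + 1/5*1/5, 1/5 + 1/5*2/5) = [6/25, 7/25)
  'e': [1/5 + 1/5*2/5, 1/5 + 1/5*1/1) = [7/25, 2/5) <- contains code 79/250
  emit 'e', narrow to [7/25, 2/5)
Step 3: interval [7/25, 2/5), width = 2/5 - 7/25 = 3/25
  'a': [7/25 + 3/25*0/1, 7/25 + 3/25*1/5) = [7/25, 38/125)
  'f': [7/25 + 3/25*1/5, 7/25 + 3/25*2/5) = [38/125, 41/125) <- contains code 79/250
  'e': [7/25 + 3/25*2/5, 7/25 + 3/25*1/1) = [41/125, 2/5)
  emit 'f', narrow to [38/125, 41/125)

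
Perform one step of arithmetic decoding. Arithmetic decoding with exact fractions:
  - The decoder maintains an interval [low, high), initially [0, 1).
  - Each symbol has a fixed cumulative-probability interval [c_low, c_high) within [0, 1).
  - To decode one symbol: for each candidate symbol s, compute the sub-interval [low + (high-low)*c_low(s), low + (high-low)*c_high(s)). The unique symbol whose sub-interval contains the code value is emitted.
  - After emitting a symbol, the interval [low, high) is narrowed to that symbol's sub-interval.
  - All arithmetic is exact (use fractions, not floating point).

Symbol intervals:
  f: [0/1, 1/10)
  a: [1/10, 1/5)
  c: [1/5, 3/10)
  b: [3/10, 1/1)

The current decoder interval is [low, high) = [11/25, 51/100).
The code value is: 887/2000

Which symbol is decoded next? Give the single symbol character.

Interval width = high − low = 51/100 − 11/25 = 7/100
Scaled code = (code − low) / width = (887/2000 − 11/25) / 7/100 = 1/20
  f: [0/1, 1/10) ← scaled code falls here ✓
  a: [1/10, 1/5) 
  c: [1/5, 3/10) 
  b: [3/10, 1/1) 

Answer: f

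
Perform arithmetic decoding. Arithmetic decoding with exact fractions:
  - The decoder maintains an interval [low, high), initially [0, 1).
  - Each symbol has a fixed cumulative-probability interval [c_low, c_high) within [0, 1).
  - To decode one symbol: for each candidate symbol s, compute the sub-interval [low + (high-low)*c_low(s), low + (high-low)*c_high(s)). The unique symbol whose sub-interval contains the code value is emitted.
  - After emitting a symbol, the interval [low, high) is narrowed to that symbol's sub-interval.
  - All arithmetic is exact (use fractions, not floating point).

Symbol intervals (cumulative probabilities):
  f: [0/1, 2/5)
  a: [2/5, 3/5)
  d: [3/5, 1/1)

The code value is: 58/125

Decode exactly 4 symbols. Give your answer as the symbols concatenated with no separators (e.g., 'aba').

Step 1: interval [0/1, 1/1), width = 1/1 - 0/1 = 1/1
  'f': [0/1 + 1/1*0/1, 0/1 + 1/1*2/5) = [0/1, 2/5)
  'a': [0/1 + 1/1*2/5, 0/1 + 1/1*3/5) = [2/5, 3/5) <- contains code 58/125
  'd': [0/1 + 1/1*3/5, 0/1 + 1/1*1/1) = [3/5, 1/1)
  emit 'a', narrow to [2/5, 3/5)
Step 2: interval [2/5, 3/5), width = 3/5 - 2/5 = 1/5
  'f': [2/5 + 1/5*0/1, 2/5 + 1/5*2/5) = [2/5, 12/25) <- contains code 58/125
  'a': [2/5 + 1/5*2/5, 2/5 + 1/5*3/5) = [12/25, 13/25)
  'd': [2/5 + 1/5*3/5, 2/5 + 1/5*1/1) = [13/25, 3/5)
  emit 'f', narrow to [2/5, 12/25)
Step 3: interval [2/5, 12/25), width = 12/25 - 2/5 = 2/25
  'f': [2/5 + 2/25*0/1, 2/5 + 2/25*2/5) = [2/5, 54/125)
  'a': [2/5 + 2/25*2/5, 2/5 + 2/25*3/5) = [54/125, 56/125)
  'd': [2/5 + 2/25*3/5, 2/5 + 2/25*1/1) = [56/125, 12/25) <- contains code 58/125
  emit 'd', narrow to [56/125, 12/25)
Step 4: interval [56/125, 12/25), width = 12/25 - 56/125 = 4/125
  'f': [56/125 + 4/125*0/1, 56/125 + 4/125*2/5) = [56/125, 288/625)
  'a': [56/125 + 4/125*2/5, 56/125 + 4/125*3/5) = [288/625, 292/625) <- contains code 58/125
  'd': [56/125 + 4/125*3/5, 56/125 + 4/125*1/1) = [292/625, 12/25)
  emit 'a', narrow to [288/625, 292/625)

Answer: afda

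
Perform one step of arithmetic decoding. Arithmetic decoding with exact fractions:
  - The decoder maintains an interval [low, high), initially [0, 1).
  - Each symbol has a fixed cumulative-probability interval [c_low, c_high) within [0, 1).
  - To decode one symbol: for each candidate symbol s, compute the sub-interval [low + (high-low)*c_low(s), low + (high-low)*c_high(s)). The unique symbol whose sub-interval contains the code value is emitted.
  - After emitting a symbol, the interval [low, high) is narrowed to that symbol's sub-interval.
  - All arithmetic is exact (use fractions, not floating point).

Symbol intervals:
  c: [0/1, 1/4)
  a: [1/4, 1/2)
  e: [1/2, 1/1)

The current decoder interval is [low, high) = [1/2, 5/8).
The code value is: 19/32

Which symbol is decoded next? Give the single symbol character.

Answer: e

Derivation:
Interval width = high − low = 5/8 − 1/2 = 1/8
Scaled code = (code − low) / width = (19/32 − 1/2) / 1/8 = 3/4
  c: [0/1, 1/4) 
  a: [1/4, 1/2) 
  e: [1/2, 1/1) ← scaled code falls here ✓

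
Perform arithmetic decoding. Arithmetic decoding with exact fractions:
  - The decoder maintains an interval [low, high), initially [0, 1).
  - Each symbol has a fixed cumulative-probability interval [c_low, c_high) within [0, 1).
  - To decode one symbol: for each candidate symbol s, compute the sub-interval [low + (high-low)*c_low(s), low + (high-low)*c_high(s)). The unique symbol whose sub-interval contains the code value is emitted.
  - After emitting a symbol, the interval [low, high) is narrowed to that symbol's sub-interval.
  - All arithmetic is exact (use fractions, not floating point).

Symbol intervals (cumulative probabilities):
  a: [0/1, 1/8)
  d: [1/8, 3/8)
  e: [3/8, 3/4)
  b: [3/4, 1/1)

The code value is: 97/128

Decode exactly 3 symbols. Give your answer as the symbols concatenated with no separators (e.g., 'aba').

Answer: bad

Derivation:
Step 1: interval [0/1, 1/1), width = 1/1 - 0/1 = 1/1
  'a': [0/1 + 1/1*0/1, 0/1 + 1/1*1/8) = [0/1, 1/8)
  'd': [0/1 + 1/1*1/8, 0/1 + 1/1*3/8) = [1/8, 3/8)
  'e': [0/1 + 1/1*3/8, 0/1 + 1/1*3/4) = [3/8, 3/4)
  'b': [0/1 + 1/1*3/4, 0/1 + 1/1*1/1) = [3/4, 1/1) <- contains code 97/128
  emit 'b', narrow to [3/4, 1/1)
Step 2: interval [3/4, 1/1), width = 1/1 - 3/4 = 1/4
  'a': [3/4 + 1/4*0/1, 3/4 + 1/4*1/8) = [3/4, 25/32) <- contains code 97/128
  'd': [3/4 + 1/4*1/8, 3/4 + 1/4*3/8) = [25/32, 27/32)
  'e': [3/4 + 1/4*3/8, 3/4 + 1/4*3/4) = [27/32, 15/16)
  'b': [3/4 + 1/4*3/4, 3/4 + 1/4*1/1) = [15/16, 1/1)
  emit 'a', narrow to [3/4, 25/32)
Step 3: interval [3/4, 25/32), width = 25/32 - 3/4 = 1/32
  'a': [3/4 + 1/32*0/1, 3/4 + 1/32*1/8) = [3/4, 193/256)
  'd': [3/4 + 1/32*1/8, 3/4 + 1/32*3/8) = [193/256, 195/256) <- contains code 97/128
  'e': [3/4 + 1/32*3/8, 3/4 + 1/32*3/4) = [195/256, 99/128)
  'b': [3/4 + 1/32*3/4, 3/4 + 1/32*1/1) = [99/128, 25/32)
  emit 'd', narrow to [193/256, 195/256)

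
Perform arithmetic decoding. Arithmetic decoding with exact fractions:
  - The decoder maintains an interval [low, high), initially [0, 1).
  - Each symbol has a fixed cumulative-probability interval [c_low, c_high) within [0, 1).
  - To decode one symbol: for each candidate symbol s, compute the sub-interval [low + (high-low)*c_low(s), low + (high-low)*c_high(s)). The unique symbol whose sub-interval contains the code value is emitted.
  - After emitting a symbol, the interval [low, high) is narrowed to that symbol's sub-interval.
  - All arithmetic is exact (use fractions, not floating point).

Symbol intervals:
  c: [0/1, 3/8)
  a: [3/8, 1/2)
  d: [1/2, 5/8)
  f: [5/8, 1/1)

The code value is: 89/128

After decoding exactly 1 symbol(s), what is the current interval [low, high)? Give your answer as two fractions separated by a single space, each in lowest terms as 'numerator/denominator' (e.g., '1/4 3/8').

Step 1: interval [0/1, 1/1), width = 1/1 - 0/1 = 1/1
  'c': [0/1 + 1/1*0/1, 0/1 + 1/1*3/8) = [0/1, 3/8)
  'a': [0/1 + 1/1*3/8, 0/1 + 1/1*1/2) = [3/8, 1/2)
  'd': [0/1 + 1/1*1/2, 0/1 + 1/1*5/8) = [1/2, 5/8)
  'f': [0/1 + 1/1*5/8, 0/1 + 1/1*1/1) = [5/8, 1/1) <- contains code 89/128
  emit 'f', narrow to [5/8, 1/1)

Answer: 5/8 1/1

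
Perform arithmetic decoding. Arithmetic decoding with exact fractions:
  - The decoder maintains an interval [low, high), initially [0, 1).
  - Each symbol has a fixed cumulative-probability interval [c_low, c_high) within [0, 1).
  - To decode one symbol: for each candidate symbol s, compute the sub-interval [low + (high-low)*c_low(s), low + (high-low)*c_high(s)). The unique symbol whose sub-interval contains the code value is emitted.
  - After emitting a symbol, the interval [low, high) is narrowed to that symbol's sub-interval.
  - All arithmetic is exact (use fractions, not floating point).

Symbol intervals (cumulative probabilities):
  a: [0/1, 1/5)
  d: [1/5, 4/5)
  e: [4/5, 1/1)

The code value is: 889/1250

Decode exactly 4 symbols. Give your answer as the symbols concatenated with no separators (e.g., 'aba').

Answer: deda

Derivation:
Step 1: interval [0/1, 1/1), width = 1/1 - 0/1 = 1/1
  'a': [0/1 + 1/1*0/1, 0/1 + 1/1*1/5) = [0/1, 1/5)
  'd': [0/1 + 1/1*1/5, 0/1 + 1/1*4/5) = [1/5, 4/5) <- contains code 889/1250
  'e': [0/1 + 1/1*4/5, 0/1 + 1/1*1/1) = [4/5, 1/1)
  emit 'd', narrow to [1/5, 4/5)
Step 2: interval [1/5, 4/5), width = 4/5 - 1/5 = 3/5
  'a': [1/5 + 3/5*0/1, 1/5 + 3/5*1/5) = [1/5, 8/25)
  'd': [1/5 + 3/5*1/5, 1/5 + 3/5*4/5) = [8/25, 17/25)
  'e': [1/5 + 3/5*4/5, 1/5 + 3/5*1/1) = [17/25, 4/5) <- contains code 889/1250
  emit 'e', narrow to [17/25, 4/5)
Step 3: interval [17/25, 4/5), width = 4/5 - 17/25 = 3/25
  'a': [17/25 + 3/25*0/1, 17/25 + 3/25*1/5) = [17/25, 88/125)
  'd': [17/25 + 3/25*1/5, 17/25 + 3/25*4/5) = [88/125, 97/125) <- contains code 889/1250
  'e': [17/25 + 3/25*4/5, 17/25 + 3/25*1/1) = [97/125, 4/5)
  emit 'd', narrow to [88/125, 97/125)
Step 4: interval [88/125, 97/125), width = 97/125 - 88/125 = 9/125
  'a': [88/125 + 9/125*0/1, 88/125 + 9/125*1/5) = [88/125, 449/625) <- contains code 889/1250
  'd': [88/125 + 9/125*1/5, 88/125 + 9/125*4/5) = [449/625, 476/625)
  'e': [88/125 + 9/125*4/5, 88/125 + 9/125*1/1) = [476/625, 97/125)
  emit 'a', narrow to [88/125, 449/625)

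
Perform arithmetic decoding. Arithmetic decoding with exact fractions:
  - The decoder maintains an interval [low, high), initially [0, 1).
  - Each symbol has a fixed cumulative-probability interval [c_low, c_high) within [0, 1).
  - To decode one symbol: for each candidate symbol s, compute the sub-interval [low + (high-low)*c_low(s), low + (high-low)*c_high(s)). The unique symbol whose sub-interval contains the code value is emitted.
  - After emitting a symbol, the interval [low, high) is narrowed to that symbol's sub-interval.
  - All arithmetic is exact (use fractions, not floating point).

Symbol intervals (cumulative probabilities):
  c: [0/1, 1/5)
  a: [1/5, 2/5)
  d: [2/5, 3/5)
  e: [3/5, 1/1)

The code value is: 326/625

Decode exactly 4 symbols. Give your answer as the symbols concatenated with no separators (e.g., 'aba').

Step 1: interval [0/1, 1/1), width = 1/1 - 0/1 = 1/1
  'c': [0/1 + 1/1*0/1, 0/1 + 1/1*1/5) = [0/1, 1/5)
  'a': [0/1 + 1/1*1/5, 0/1 + 1/1*2/5) = [1/5, 2/5)
  'd': [0/1 + 1/1*2/5, 0/1 + 1/1*3/5) = [2/5, 3/5) <- contains code 326/625
  'e': [0/1 + 1/1*3/5, 0/1 + 1/1*1/1) = [3/5, 1/1)
  emit 'd', narrow to [2/5, 3/5)
Step 2: interval [2/5, 3/5), width = 3/5 - 2/5 = 1/5
  'c': [2/5 + 1/5*0/1, 2/5 + 1/5*1/5) = [2/5, 11/25)
  'a': [2/5 + 1/5*1/5, 2/5 + 1/5*2/5) = [11/25, 12/25)
  'd': [2/5 + 1/5*2/5, 2/5 + 1/5*3/5) = [12/25, 13/25)
  'e': [2/5 + 1/5*3/5, 2/5 + 1/5*1/1) = [13/25, 3/5) <- contains code 326/625
  emit 'e', narrow to [13/25, 3/5)
Step 3: interval [13/25, 3/5), width = 3/5 - 13/25 = 2/25
  'c': [13/25 + 2/25*0/1, 13/25 + 2/25*1/5) = [13/25, 67/125) <- contains code 326/625
  'a': [13/25 + 2/25*1/5, 13/25 + 2/25*2/5) = [67/125, 69/125)
  'd': [13/25 + 2/25*2/5, 13/25 + 2/25*3/5) = [69/125, 71/125)
  'e': [13/25 + 2/25*3/5, 13/25 + 2/25*1/1) = [71/125, 3/5)
  emit 'c', narrow to [13/25, 67/125)
Step 4: interval [13/25, 67/125), width = 67/125 - 13/25 = 2/125
  'c': [13/25 + 2/125*0/1, 13/25 + 2/125*1/5) = [13/25, 327/625) <- contains code 326/625
  'a': [13/25 + 2/125*1/5, 13/25 + 2/125*2/5) = [327/625, 329/625)
  'd': [13/25 + 2/125*2/5, 13/25 + 2/125*3/5) = [329/625, 331/625)
  'e': [13/25 + 2/125*3/5, 13/25 + 2/125*1/1) = [331/625, 67/125)
  emit 'c', narrow to [13/25, 327/625)

Answer: decc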